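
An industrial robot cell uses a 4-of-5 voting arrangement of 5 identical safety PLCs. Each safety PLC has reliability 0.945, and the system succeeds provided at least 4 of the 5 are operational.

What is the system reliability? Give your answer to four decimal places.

R = Σ_{i=4}^{5} C(5,i) p^i (1−p)^{5−i} with p = 0.945
C(5,4)·0.945^4·0.055^1 = 0.219311
C(5,5)·0.945^5·0.055^0 = 0.753631
Sum = 0.9729

0.9729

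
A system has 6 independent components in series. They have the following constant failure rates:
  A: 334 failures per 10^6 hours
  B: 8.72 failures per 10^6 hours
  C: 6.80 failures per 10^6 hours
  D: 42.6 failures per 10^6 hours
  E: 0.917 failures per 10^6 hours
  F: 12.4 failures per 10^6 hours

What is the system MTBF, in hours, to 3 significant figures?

Series of exponential components: λ_sys = Σ λ_i
λ_sys = 0.000334 + 0.00000872 + 0.00000680 + 0.0000426 + 0.000000917 + 0.0000124 = 4.0544e-04 /h
MTBF = 1 / λ_sys = 2470 h

2470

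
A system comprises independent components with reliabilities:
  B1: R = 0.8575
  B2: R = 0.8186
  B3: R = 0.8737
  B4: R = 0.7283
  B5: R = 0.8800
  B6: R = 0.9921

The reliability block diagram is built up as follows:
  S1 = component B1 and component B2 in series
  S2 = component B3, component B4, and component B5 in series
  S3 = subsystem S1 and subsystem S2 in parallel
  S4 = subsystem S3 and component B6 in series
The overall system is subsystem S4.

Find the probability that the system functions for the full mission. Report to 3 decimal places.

0.862

Series (B1 and B2): 0.85750 × 0.81860 = 0.70195
Series (B3, B4, and B5): 0.87370 × 0.72830 × 0.88000 = 0.55996
Parallel ([0.70195] and [0.55996]): 1 − (1 − 0.70195)(1 − 0.55996) = 0.86885
Series ([0.86885] and B6): 0.86885 × 0.99210 = 0.862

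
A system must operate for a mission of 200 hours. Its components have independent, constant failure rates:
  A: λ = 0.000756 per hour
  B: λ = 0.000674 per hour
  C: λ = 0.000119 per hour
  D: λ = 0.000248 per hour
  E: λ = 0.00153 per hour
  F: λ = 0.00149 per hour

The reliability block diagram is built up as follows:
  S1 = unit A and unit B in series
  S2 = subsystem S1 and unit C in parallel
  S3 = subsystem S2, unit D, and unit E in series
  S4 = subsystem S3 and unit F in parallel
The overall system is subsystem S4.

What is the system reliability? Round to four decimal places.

0.9218

R(A) = exp(−0.000756 × 200) = 0.859676
R(B) = exp(−0.000674 × 200) = 0.873891
R(C) = exp(−0.000119 × 200) = 0.976481
R(D) = exp(−0.000248 × 200) = 0.951610
R(E) = exp(−0.00153 × 200) = 0.736387
R(F) = exp(−0.00149 × 200) = 0.742301
Series (A and B): 0.859676 × 0.873891 = 0.751263
Parallel ([0.751263] and C): 1 − (1 − 0.751263)(1 − 0.976481) = 0.994150
Series ([0.994150], D, and E): 0.994150 × 0.951610 × 0.736387 = 0.696654
Parallel ([0.696654] and F): 1 − (1 − 0.696654)(1 − 0.742301) = 0.9218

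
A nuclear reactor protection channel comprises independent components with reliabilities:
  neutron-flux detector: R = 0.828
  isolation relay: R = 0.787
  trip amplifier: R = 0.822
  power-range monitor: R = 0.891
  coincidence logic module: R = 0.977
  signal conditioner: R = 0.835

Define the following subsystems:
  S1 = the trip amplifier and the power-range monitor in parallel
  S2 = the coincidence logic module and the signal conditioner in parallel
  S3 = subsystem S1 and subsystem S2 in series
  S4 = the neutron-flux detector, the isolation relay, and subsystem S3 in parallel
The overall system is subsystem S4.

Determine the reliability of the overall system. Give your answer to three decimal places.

0.999

Parallel (trip amplifier and power-range monitor): 1 − (1 − 0.82200)(1 − 0.89100) = 0.98060
Parallel (coincidence logic module and signal conditioner): 1 − (1 − 0.97700)(1 − 0.83500) = 0.99621
Series ([0.98060] and [0.99621]): 0.98060 × 0.99621 = 0.97688
Parallel (neutron-flux detector, isolation relay, and [0.97688]): 1 − (1 − 0.82800)(1 − 0.78700)(1 − 0.97688) = 0.999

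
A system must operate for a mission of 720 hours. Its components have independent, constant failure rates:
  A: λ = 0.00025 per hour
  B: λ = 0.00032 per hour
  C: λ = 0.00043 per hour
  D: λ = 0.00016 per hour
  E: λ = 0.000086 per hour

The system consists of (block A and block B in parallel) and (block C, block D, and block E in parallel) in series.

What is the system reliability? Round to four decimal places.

R(A) = exp(−0.00025 × 720) = 0.835270
R(B) = exp(−0.00032 × 720) = 0.794216
R(C) = exp(−0.00043 × 720) = 0.733740
R(D) = exp(−0.00016 × 720) = 0.891188
R(E) = exp(−0.000086 × 720) = 0.939958
Parallel (A and B): 1 − (1 − 0.835270)(1 − 0.794216) = 0.966101
Parallel (C, D, and E): 1 − (1 − 0.733740)(1 − 0.891188)(1 − 0.939958) = 0.998260
Series ([0.966101] and [0.998260]): 0.966101 × 0.998260 = 0.9644

0.9644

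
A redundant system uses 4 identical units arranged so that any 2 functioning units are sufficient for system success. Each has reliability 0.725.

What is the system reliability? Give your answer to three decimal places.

0.934

R = Σ_{i=2}^{4} C(4,i) p^i (1−p)^{4−i} with p = 0.725
C(4,2)·0.725^2·0.275^2 = 0.23850
C(4,3)·0.725^3·0.275^1 = 0.41919
C(4,4)·0.725^4·0.275^0 = 0.27628
Sum = 0.934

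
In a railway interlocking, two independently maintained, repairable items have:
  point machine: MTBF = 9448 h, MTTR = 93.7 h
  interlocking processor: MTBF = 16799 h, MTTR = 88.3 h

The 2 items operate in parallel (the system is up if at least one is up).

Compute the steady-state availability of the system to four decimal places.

0.9999

A(point machine) = MTBF/(MTBF+MTTR) = 9448/(9448+93.7) = 0.990180
A(interlocking processor) = MTBF/(MTBF+MTTR) = 16799/(16799+88.3) = 0.994771
Parallel availability: 1 − (1 − 0.990180)(1 − 0.994771) = 0.9999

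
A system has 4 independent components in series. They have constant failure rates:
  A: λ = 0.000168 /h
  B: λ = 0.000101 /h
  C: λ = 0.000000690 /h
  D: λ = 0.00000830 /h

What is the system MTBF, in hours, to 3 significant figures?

3600

Series of exponential components: λ_sys = Σ λ_i
λ_sys = 0.000168 + 0.000101 + 0.000000690 + 0.00000830 = 2.7799e-04 /h
MTBF = 1 / λ_sys = 3600 h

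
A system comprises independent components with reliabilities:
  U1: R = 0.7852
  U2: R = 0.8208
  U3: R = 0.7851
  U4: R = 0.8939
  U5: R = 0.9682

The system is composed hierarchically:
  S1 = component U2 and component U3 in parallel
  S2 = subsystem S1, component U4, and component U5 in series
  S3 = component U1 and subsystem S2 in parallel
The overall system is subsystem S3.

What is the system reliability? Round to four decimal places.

0.9639

Parallel (U2 and U3): 1 − (1 − 0.820800)(1 − 0.785100) = 0.961490
Series ([0.961490], U4, and U5): 0.961490 × 0.893900 × 0.968200 = 0.832145
Parallel (U1 and [0.832145]): 1 − (1 − 0.785200)(1 − 0.832145) = 0.9639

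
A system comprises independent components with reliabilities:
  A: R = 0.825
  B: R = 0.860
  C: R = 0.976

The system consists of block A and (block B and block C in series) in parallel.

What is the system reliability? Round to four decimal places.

Series (B and C): 0.860000 × 0.976000 = 0.839360
Parallel (A and [0.839360]): 1 − (1 − 0.825000)(1 − 0.839360) = 0.9719

0.9719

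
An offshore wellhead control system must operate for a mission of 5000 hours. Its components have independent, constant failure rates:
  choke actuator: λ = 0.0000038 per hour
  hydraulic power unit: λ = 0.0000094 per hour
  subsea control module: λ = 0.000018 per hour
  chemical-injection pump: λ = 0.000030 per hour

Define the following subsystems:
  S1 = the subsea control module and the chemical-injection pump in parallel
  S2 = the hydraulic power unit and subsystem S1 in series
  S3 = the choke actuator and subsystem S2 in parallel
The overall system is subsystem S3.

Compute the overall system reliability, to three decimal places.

0.999

R(choke actuator) = exp(−0.0000038 × 5000) = 0.98118
R(hydraulic power unit) = exp(−0.0000094 × 5000) = 0.95409
R(subsea control module) = exp(−0.000018 × 5000) = 0.91393
R(chemical-injection pump) = exp(−0.000030 × 5000) = 0.86071
Parallel (subsea control module and chemical-injection pump): 1 − (1 − 0.91393)(1 − 0.86071) = 0.98801
Series (hydraulic power unit and [0.98801]): 0.95409 × 0.98801 = 0.94265
Parallel (choke actuator and [0.94265]): 1 − (1 − 0.98118)(1 − 0.94265) = 0.999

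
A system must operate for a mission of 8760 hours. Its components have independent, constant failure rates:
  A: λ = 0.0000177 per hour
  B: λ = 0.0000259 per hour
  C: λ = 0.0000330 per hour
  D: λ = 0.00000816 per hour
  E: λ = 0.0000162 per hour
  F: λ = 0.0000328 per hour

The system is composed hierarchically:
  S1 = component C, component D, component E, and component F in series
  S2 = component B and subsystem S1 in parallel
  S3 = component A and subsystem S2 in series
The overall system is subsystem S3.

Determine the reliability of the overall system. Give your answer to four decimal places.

R(A) = exp(−0.0000177 × 8760) = 0.856371
R(B) = exp(−0.0000259 × 8760) = 0.797013
R(C) = exp(−0.0000330 × 8760) = 0.748952
R(D) = exp(−0.00000816 × 8760) = 0.931013
R(E) = exp(−0.0000162 × 8760) = 0.867698
R(F) = exp(−0.0000328 × 8760) = 0.750266
Series (C, D, E, and F): 0.748952 × 0.931013 × 0.867698 × 0.750266 = 0.453935
Parallel (B and [0.453935]): 1 − (1 − 0.797013)(1 − 0.453935) = 0.889156
Series (A and [0.889156]): 0.856371 × 0.889156 = 0.7614

0.7614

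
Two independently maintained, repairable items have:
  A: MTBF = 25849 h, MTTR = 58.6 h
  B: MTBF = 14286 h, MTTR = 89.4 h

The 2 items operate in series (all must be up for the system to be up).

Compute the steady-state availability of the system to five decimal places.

0.99153

A(A) = MTBF/(MTBF+MTTR) = 25849/(25849+58.6) = 0.997738
A(B) = MTBF/(MTBF+MTTR) = 14286/(14286+89.4) = 0.993781
Series availability: 0.997738 × 0.993781 = 0.99153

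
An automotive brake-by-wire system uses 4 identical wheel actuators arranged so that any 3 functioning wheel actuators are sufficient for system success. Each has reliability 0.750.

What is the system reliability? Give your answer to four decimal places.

R = Σ_{i=3}^{4} C(4,i) p^i (1−p)^{4−i} with p = 0.750
C(4,3)·0.750^3·0.250^1 = 0.421875
C(4,4)·0.750^4·0.250^0 = 0.316406
Sum = 0.7383

0.7383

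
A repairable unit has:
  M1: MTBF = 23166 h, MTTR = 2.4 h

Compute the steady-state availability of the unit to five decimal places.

A(M1) = MTBF/(MTBF+MTTR) = 23166/(23166+2.4) = 0.99990

0.99990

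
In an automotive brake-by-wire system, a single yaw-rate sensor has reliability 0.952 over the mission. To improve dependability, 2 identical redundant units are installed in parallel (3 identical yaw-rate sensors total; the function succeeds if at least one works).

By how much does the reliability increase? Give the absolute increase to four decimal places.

0.0479

R_before = 0.952
R_after = 1 − (1 − 0.952)^3 = 0.9999
ΔR = 0.9999 − 0.952 = 0.0479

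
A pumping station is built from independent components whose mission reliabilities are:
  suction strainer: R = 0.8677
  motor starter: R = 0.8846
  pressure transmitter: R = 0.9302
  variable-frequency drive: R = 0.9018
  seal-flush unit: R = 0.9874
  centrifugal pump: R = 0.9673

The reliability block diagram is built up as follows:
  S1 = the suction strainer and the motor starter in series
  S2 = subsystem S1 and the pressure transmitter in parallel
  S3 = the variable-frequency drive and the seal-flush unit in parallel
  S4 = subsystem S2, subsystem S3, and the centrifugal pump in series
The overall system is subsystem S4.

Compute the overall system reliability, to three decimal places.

Series (suction strainer and motor starter): 0.86770 × 0.88460 = 0.76757
Parallel ([0.76757] and pressure transmitter): 1 − (1 − 0.76757)(1 − 0.93020) = 0.98378
Parallel (variable-frequency drive and seal-flush unit): 1 − (1 − 0.90180)(1 − 0.98740) = 0.99876
Series ([0.98378], [0.99876], and centrifugal pump): 0.98378 × 0.99876 × 0.96730 = 0.950

0.950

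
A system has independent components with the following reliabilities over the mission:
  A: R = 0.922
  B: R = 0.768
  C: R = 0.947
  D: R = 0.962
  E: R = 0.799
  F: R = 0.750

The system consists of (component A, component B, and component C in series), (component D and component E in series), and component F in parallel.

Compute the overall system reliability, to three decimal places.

0.981

Series (A, B, and C): 0.92200 × 0.76800 × 0.94700 = 0.67057
Series (D and E): 0.96200 × 0.79900 = 0.76864
Parallel ([0.67057], [0.76864], and F): 1 − (1 − 0.67057)(1 − 0.76864)(1 − 0.75000) = 0.981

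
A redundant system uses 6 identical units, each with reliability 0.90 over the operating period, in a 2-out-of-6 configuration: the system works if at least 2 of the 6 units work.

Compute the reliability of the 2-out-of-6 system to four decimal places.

R = Σ_{i=2}^{6} C(6,i) p^i (1−p)^{6−i} with p = 0.90
C(6,2)·0.90^2·0.10^4 = 0.001215
C(6,3)·0.90^3·0.10^3 = 0.014580
C(6,4)·0.90^4·0.10^2 = 0.098415
C(6,5)·0.90^5·0.10^1 = 0.354294
C(6,6)·0.90^6·0.10^0 = 0.531441
Sum = 0.9999

0.9999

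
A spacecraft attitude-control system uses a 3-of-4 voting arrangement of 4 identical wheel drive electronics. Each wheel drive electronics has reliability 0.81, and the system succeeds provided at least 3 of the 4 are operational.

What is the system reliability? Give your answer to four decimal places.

0.8344

R = Σ_{i=3}^{4} C(4,i) p^i (1−p)^{4−i} with p = 0.81
C(4,3)·0.81^3·0.19^1 = 0.403895
C(4,4)·0.81^4·0.19^0 = 0.430467
Sum = 0.8344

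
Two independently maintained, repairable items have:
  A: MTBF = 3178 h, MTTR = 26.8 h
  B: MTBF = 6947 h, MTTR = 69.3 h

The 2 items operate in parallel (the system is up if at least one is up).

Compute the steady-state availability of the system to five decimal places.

A(A) = MTBF/(MTBF+MTTR) = 3178/(3178+26.8) = 0.991638
A(B) = MTBF/(MTBF+MTTR) = 6947/(6947+69.3) = 0.990123
Parallel availability: 1 − (1 − 0.991638)(1 − 0.990123) = 0.99992

0.99992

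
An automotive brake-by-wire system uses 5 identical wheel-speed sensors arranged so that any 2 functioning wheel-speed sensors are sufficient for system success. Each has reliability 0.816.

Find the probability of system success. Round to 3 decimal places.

R = Σ_{i=2}^{5} C(5,i) p^i (1−p)^{5−i} with p = 0.816
C(5,2)·0.816^2·0.184^3 = 0.04148
C(5,3)·0.816^3·0.184^2 = 0.18395
C(5,4)·0.816^4·0.184^1 = 0.40790
C(5,5)·0.816^5·0.184^0 = 0.36179
Sum = 0.995

0.995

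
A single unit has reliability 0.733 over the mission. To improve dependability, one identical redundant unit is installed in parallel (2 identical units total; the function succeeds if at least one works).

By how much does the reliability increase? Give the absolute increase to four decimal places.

R_before = 0.733
R_after = 1 − (1 − 0.733)^2 = 0.9287
ΔR = 0.9287 − 0.733 = 0.1957

0.1957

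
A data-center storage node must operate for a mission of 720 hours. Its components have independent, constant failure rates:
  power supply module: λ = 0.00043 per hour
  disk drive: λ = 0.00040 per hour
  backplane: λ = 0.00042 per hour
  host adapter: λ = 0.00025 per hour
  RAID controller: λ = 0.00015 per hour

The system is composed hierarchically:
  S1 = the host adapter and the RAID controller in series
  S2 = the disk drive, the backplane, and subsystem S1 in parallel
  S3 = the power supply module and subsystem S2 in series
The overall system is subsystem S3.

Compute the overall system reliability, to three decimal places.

0.722

R(power supply module) = exp(−0.00043 × 720) = 0.73374
R(disk drive) = exp(−0.00040 × 720) = 0.74976
R(backplane) = exp(−0.00042 × 720) = 0.73904
R(host adapter) = exp(−0.00025 × 720) = 0.83527
R(RAID controller) = exp(−0.00015 × 720) = 0.89763
Series (host adapter and RAID controller): 0.83527 × 0.89763 = 0.74976
Parallel (disk drive, backplane, and [0.74976]): 1 − (1 − 0.74976)(1 − 0.73904)(1 − 0.74976) = 0.98366
Series (power supply module and [0.98366]): 0.73374 × 0.98366 = 0.722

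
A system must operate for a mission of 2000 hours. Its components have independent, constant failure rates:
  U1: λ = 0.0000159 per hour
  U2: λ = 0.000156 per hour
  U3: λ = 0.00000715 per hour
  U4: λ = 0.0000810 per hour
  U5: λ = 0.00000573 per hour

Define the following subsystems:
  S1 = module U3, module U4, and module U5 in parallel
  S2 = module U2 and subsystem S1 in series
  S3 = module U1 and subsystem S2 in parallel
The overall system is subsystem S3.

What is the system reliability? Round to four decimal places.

0.9916

R(U1) = exp(−0.0000159 × 2000) = 0.968700
R(U2) = exp(−0.000156 × 2000) = 0.731982
R(U3) = exp(−0.00000715 × 2000) = 0.985802
R(U4) = exp(−0.0000810 × 2000) = 0.850441
R(U5) = exp(−0.00000573 × 2000) = 0.988605
Parallel (U3, U4, and U5): 1 − (1 − 0.985802)(1 − 0.850441)(1 − 0.988605) = 0.999976
Series (U2 and [0.999976]): 0.731982 × 0.999976 = 0.731964
Parallel (U1 and [0.731964]): 1 − (1 − 0.968700)(1 − 0.731964) = 0.9916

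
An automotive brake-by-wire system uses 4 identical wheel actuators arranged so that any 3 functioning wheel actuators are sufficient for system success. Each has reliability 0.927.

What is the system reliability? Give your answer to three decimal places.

0.971

R = Σ_{i=3}^{4} C(4,i) p^i (1−p)^{4−i} with p = 0.927
C(4,3)·0.927^3·0.073^1 = 0.23261
C(4,4)·0.927^4·0.073^0 = 0.73845
Sum = 0.971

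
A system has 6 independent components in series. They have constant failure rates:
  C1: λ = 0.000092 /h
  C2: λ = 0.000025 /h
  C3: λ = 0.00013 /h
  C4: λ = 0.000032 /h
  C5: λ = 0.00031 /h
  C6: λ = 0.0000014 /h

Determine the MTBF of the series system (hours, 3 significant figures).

Series of exponential components: λ_sys = Σ λ_i
λ_sys = 0.000092 + 0.000025 + 0.00013 + 0.000032 + 0.00031 + 0.0000014 = 5.9040e-04 /h
MTBF = 1 / λ_sys = 1690 h

1690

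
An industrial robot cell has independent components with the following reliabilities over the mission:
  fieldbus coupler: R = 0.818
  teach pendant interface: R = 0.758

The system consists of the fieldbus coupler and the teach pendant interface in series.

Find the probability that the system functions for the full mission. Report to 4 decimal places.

Series (fieldbus coupler and teach pendant interface): 0.818000 × 0.758000 = 0.6200

0.6200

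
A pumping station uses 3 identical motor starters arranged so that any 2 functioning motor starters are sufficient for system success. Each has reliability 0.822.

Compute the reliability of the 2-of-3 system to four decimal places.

R = Σ_{i=2}^{3} C(3,i) p^i (1−p)^{3−i} with p = 0.822
C(3,2)·0.822^2·0.178^1 = 0.360815
C(3,3)·0.822^3·0.178^0 = 0.555412
Sum = 0.9162

0.9162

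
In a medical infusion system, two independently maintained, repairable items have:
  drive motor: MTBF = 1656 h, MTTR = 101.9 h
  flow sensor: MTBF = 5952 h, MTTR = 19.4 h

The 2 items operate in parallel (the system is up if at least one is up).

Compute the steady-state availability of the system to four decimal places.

0.9998

A(drive motor) = MTBF/(MTBF+MTTR) = 1656/(1656+101.9) = 0.942033
A(flow sensor) = MTBF/(MTBF+MTTR) = 5952/(5952+19.4) = 0.996751
Parallel availability: 1 − (1 − 0.942033)(1 − 0.996751) = 0.9998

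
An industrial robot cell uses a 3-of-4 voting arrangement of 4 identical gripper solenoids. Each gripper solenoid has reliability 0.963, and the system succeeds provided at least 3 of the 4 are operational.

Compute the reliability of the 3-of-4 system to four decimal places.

0.9922

R = Σ_{i=3}^{4} C(4,i) p^i (1−p)^{4−i} with p = 0.963
C(4,3)·0.963^3·0.037^1 = 0.132172
C(4,4)·0.963^4·0.037^0 = 0.860013
Sum = 0.9922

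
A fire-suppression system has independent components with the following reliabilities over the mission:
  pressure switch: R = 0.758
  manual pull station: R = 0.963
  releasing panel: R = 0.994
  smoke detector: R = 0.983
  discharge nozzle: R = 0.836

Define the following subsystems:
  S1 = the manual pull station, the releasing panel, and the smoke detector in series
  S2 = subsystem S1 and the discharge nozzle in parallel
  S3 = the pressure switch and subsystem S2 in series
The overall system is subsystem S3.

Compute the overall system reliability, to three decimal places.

Series (manual pull station, releasing panel, and smoke detector): 0.96300 × 0.99400 × 0.98300 = 0.94095
Parallel ([0.94095] and discharge nozzle): 1 − (1 − 0.94095)(1 − 0.83600) = 0.99032
Series (pressure switch and [0.99032]): 0.75800 × 0.99032 = 0.751

0.751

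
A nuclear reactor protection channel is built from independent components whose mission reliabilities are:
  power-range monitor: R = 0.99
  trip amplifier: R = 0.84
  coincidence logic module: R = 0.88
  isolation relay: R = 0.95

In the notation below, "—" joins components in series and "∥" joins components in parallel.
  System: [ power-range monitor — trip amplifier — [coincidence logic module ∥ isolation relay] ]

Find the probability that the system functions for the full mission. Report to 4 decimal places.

Parallel (coincidence logic module and isolation relay): 1 − (1 − 0.880000)(1 − 0.950000) = 0.994000
Series (power-range monitor, trip amplifier, and [0.994000]): 0.990000 × 0.840000 × 0.994000 = 0.8266

0.8266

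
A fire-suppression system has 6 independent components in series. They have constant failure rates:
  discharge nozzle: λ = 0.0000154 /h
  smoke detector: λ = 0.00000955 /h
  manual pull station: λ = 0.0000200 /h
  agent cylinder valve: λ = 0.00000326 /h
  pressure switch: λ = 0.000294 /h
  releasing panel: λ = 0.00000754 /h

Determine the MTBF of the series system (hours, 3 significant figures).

2860

Series of exponential components: λ_sys = Σ λ_i
λ_sys = 0.0000154 + 0.00000955 + 0.0000200 + 0.00000326 + 0.000294 + 0.00000754 = 3.4975e-04 /h
MTBF = 1 / λ_sys = 2860 h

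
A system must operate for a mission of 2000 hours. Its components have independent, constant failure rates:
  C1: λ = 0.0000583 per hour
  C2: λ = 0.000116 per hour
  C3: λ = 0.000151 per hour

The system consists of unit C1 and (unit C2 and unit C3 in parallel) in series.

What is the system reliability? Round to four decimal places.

R(C1) = exp(−0.0000583 × 2000) = 0.889941
R(C2) = exp(−0.000116 × 2000) = 0.792946
R(C3) = exp(−0.000151 × 2000) = 0.739338
Parallel (C2 and C3): 1 − (1 − 0.792946)(1 − 0.739338) = 0.946029
Series (C1 and [0.946029]): 0.889941 × 0.946029 = 0.8419

0.8419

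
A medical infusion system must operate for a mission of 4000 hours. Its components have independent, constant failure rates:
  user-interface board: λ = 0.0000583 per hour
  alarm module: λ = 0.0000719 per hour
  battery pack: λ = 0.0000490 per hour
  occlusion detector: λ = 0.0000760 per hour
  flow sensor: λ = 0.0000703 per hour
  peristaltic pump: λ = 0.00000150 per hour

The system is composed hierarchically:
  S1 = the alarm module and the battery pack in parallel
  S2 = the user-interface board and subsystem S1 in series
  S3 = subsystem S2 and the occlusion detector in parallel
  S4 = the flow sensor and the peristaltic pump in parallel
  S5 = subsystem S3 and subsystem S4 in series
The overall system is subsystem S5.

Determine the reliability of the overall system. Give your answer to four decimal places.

R(user-interface board) = exp(−0.0000583 × 4000) = 0.791995
R(alarm module) = exp(−0.0000719 × 4000) = 0.750062
R(battery pack) = exp(−0.0000490 × 4000) = 0.822012
R(occlusion detector) = exp(−0.0000760 × 4000) = 0.737861
R(flow sensor) = exp(−0.0000703 × 4000) = 0.754877
R(peristaltic pump) = exp(−0.00000150 × 4000) = 0.994018
Parallel (alarm module and battery pack): 1 − (1 − 0.750062)(1 − 0.822012) = 0.955514
Series (user-interface board and [0.955514]): 0.791995 × 0.955514 = 0.756762
Parallel ([0.756762] and occlusion detector): 1 − (1 − 0.756762)(1 − 0.737861) = 0.936238
Parallel (flow sensor and peristaltic pump): 1 − (1 − 0.754877)(1 − 0.994018) = 0.998534
Series ([0.936238] and [0.998534]): 0.936238 × 0.998534 = 0.9349

0.9349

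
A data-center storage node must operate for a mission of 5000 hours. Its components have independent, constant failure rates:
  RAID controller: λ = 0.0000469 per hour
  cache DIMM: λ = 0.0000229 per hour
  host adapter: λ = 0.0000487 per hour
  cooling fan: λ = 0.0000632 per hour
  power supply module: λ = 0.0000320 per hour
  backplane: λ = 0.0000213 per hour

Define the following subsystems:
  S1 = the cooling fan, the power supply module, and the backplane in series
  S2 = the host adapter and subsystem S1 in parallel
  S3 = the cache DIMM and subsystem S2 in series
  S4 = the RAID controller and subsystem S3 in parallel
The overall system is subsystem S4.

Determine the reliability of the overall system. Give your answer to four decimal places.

0.9596

R(RAID controller) = exp(−0.0000469 × 5000) = 0.790966
R(cache DIMM) = exp(−0.0000229 × 5000) = 0.891812
R(host adapter) = exp(−0.0000487 × 5000) = 0.783879
R(cooling fan) = exp(−0.0000632 × 5000) = 0.729059
R(power supply module) = exp(−0.0000320 × 5000) = 0.852144
R(backplane) = exp(−0.0000213 × 5000) = 0.898975
Series (cooling fan, power supply module, and backplane): 0.729059 × 0.852144 × 0.898975 = 0.558500
Parallel (host adapter and [0.558500]): 1 − (1 − 0.783879)(1 − 0.558500) = 0.904583
Series (cache DIMM and [0.904583]): 0.891812 × 0.904583 = 0.806718
Parallel (RAID controller and [0.806718]): 1 − (1 − 0.790966)(1 − 0.806718) = 0.9596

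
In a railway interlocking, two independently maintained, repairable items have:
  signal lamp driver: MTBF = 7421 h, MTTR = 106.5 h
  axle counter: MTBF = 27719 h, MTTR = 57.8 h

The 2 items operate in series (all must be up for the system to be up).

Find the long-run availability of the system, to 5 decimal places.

0.98380

A(signal lamp driver) = MTBF/(MTBF+MTTR) = 7421/(7421+106.5) = 0.985852
A(axle counter) = MTBF/(MTBF+MTTR) = 27719/(27719+57.8) = 0.997919
Series availability: 0.985852 × 0.997919 = 0.98380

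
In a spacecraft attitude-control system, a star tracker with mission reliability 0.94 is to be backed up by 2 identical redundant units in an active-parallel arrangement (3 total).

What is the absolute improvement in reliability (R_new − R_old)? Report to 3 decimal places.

0.060

R_before = 0.94
R_after = 1 − (1 − 0.94)^3 = 1.000
ΔR = 1.000 − 0.94 = 0.060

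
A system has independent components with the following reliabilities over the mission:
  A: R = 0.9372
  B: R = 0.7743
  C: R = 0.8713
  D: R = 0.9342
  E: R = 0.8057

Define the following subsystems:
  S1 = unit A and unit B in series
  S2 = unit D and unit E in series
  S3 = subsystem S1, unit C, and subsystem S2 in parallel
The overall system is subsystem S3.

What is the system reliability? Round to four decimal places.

0.9913

Series (A and B): 0.937200 × 0.774300 = 0.725674
Series (D and E): 0.934200 × 0.805700 = 0.752685
Parallel ([0.725674], C, and [0.752685]): 1 − (1 − 0.725674)(1 − 0.871300)(1 − 0.752685) = 0.9913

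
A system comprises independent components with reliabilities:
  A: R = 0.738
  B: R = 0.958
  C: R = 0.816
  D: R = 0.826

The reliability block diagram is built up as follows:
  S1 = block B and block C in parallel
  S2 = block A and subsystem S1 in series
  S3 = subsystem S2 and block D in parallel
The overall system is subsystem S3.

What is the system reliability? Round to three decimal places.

Parallel (B and C): 1 − (1 − 0.95800)(1 − 0.81600) = 0.99227
Series (A and [0.99227]): 0.73800 × 0.99227 = 0.73230
Parallel ([0.73230] and D): 1 − (1 − 0.73230)(1 − 0.82600) = 0.953

0.953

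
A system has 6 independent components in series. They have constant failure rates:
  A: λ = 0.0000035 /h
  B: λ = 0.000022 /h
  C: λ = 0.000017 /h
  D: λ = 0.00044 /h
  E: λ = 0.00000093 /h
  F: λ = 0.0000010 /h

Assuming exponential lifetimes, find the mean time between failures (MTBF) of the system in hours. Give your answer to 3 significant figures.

Series of exponential components: λ_sys = Σ λ_i
λ_sys = 0.0000035 + 0.000022 + 0.000017 + 0.00044 + 0.00000093 + 0.0000010 = 4.8443e-04 /h
MTBF = 1 / λ_sys = 2060 h

2060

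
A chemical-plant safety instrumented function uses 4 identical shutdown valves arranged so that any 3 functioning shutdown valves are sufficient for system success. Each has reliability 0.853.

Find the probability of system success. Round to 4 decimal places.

0.8944

R = Σ_{i=3}^{4} C(4,i) p^i (1−p)^{4−i} with p = 0.853
C(4,3)·0.853^3·0.147^1 = 0.364942
C(4,4)·0.853^4·0.147^0 = 0.529415
Sum = 0.8944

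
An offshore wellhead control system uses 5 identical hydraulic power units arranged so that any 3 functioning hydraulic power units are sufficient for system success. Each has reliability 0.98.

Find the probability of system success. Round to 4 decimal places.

0.9999

R = Σ_{i=3}^{5} C(5,i) p^i (1−p)^{5−i} with p = 0.98
C(5,3)·0.98^3·0.02^2 = 0.003765
C(5,4)·0.98^4·0.02^1 = 0.092237
C(5,5)·0.98^5·0.02^0 = 0.903921
Sum = 0.9999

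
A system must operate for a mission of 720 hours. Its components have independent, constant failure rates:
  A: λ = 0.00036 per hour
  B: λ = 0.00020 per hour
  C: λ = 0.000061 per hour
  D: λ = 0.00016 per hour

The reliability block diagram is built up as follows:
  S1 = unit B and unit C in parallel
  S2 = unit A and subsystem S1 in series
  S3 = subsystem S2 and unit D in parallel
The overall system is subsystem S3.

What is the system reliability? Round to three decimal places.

R(A) = exp(−0.00036 × 720) = 0.77167
R(B) = exp(−0.00020 × 720) = 0.86589
R(C) = exp(−0.000061 × 720) = 0.95703
R(D) = exp(−0.00016 × 720) = 0.89119
Parallel (B and C): 1 − (1 − 0.86589)(1 − 0.95703) = 0.99424
Series (A and [0.99424]): 0.77167 × 0.99424 = 0.76723
Parallel ([0.76723] and D): 1 − (1 − 0.76723)(1 − 0.89119) = 0.975

0.975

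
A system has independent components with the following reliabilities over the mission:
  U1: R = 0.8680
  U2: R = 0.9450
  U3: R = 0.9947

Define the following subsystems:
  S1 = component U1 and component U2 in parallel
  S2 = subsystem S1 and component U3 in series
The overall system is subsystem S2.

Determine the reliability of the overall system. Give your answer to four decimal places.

0.9875

Parallel (U1 and U2): 1 − (1 − 0.868000)(1 − 0.945000) = 0.992740
Series ([0.992740] and U3): 0.992740 × 0.994700 = 0.9875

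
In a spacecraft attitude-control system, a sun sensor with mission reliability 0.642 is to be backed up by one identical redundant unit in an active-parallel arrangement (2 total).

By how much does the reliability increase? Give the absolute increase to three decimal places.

0.230

R_before = 0.642
R_after = 1 − (1 − 0.642)^2 = 0.872
ΔR = 0.872 − 0.642 = 0.230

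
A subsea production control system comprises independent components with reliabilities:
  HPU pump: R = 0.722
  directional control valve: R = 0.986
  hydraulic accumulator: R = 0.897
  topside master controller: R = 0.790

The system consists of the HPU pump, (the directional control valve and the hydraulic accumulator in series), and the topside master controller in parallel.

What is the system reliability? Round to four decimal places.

Series (directional control valve and hydraulic accumulator): 0.986000 × 0.897000 = 0.884442
Parallel (HPU pump, [0.884442], and topside master controller): 1 − (1 − 0.722000)(1 − 0.884442)(1 − 0.790000) = 0.9933

0.9933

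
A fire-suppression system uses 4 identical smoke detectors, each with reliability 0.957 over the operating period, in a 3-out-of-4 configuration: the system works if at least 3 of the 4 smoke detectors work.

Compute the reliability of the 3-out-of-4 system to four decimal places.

0.9895

R = Σ_{i=3}^{4} C(4,i) p^i (1−p)^{4−i} with p = 0.957
C(4,3)·0.957^3·0.043^1 = 0.150752
C(4,4)·0.957^4·0.043^0 = 0.838779
Sum = 0.9895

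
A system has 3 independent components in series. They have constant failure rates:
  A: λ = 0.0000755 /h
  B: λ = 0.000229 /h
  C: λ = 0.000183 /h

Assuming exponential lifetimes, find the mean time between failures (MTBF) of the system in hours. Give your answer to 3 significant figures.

2050

Series of exponential components: λ_sys = Σ λ_i
λ_sys = 0.0000755 + 0.000229 + 0.000183 = 4.8750e-04 /h
MTBF = 1 / λ_sys = 2050 h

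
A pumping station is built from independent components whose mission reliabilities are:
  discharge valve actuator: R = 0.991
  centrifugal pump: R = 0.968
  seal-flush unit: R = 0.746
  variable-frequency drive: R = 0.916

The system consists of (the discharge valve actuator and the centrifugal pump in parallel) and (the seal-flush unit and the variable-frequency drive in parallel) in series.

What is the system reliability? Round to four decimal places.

Parallel (discharge valve actuator and centrifugal pump): 1 − (1 − 0.991000)(1 − 0.968000) = 0.999712
Parallel (seal-flush unit and variable-frequency drive): 1 − (1 − 0.746000)(1 − 0.916000) = 0.978664
Series ([0.999712] and [0.978664]): 0.999712 × 0.978664 = 0.9784

0.9784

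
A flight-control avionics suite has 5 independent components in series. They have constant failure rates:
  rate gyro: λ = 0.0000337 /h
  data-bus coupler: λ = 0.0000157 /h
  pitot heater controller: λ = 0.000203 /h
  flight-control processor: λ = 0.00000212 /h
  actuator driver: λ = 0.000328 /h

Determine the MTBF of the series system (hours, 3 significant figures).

Series of exponential components: λ_sys = Σ λ_i
λ_sys = 0.0000337 + 0.0000157 + 0.000203 + 0.00000212 + 0.000328 = 5.8252e-04 /h
MTBF = 1 / λ_sys = 1720 h

1720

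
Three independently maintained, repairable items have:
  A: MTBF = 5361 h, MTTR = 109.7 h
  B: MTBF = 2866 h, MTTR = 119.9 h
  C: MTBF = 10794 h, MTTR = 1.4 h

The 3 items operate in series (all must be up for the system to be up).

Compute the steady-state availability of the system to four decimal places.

0.9405

A(A) = MTBF/(MTBF+MTTR) = 5361/(5361+109.7) = 0.979948
A(B) = MTBF/(MTBF+MTTR) = 2866/(2866+119.9) = 0.959845
A(C) = MTBF/(MTBF+MTTR) = 10794/(10794+1.4) = 0.999870
Series availability: 0.979948 × 0.959845 × 0.999870 = 0.9405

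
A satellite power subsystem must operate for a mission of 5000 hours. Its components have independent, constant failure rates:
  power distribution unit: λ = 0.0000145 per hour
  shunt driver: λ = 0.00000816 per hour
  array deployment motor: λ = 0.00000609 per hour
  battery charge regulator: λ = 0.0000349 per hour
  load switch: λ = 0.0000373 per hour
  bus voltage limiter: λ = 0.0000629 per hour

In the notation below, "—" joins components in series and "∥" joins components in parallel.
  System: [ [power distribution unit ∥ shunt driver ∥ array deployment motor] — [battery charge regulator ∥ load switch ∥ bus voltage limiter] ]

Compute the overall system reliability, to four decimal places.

R(power distribution unit) = exp(−0.0000145 × 5000) = 0.930066
R(shunt driver) = exp(−0.00000816 × 5000) = 0.960021
R(array deployment motor) = exp(−0.00000609 × 5000) = 0.970009
R(battery charge regulator) = exp(−0.0000349 × 5000) = 0.839877
R(load switch) = exp(−0.0000373 × 5000) = 0.829859
R(bus voltage limiter) = exp(−0.0000629 × 5000) = 0.730154
Parallel (power distribution unit, shunt driver, and array deployment motor): 1 − (1 − 0.930066)(1 − 0.960021)(1 − 0.970009) = 0.999916
Parallel (battery charge regulator, load switch, and bus voltage limiter): 1 − (1 − 0.839877)(1 − 0.829859)(1 − 0.730154) = 0.992648
Series ([0.999916] and [0.992648]): 0.999916 × 0.992648 = 0.9926

0.9926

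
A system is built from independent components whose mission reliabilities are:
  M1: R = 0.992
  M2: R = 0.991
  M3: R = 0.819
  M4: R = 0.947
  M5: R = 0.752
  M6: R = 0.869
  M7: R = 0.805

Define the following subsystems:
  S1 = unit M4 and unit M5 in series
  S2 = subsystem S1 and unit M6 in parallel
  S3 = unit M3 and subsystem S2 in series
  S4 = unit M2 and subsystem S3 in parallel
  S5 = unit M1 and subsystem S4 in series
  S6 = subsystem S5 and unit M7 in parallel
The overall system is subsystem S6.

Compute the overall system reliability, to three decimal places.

Series (M4 and M5): 0.94700 × 0.75200 = 0.71214
Parallel ([0.71214] and M6): 1 − (1 − 0.71214)(1 − 0.86900) = 0.96229
Series (M3 and [0.96229]): 0.81900 × 0.96229 = 0.78812
Parallel (M2 and [0.78812]): 1 − (1 − 0.99100)(1 − 0.78812) = 0.99809
Series (M1 and [0.99809]): 0.99200 × 0.99809 = 0.99011
Parallel ([0.99011] and M7): 1 − (1 − 0.99011)(1 − 0.80500) = 0.998

0.998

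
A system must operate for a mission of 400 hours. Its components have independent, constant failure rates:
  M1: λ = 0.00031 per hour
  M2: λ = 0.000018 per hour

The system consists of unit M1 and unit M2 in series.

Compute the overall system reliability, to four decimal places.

R(M1) = exp(−0.00031 × 400) = 0.883380
R(M2) = exp(−0.000018 × 400) = 0.992826
Series (M1 and M2): 0.883380 × 0.992826 = 0.8770

0.8770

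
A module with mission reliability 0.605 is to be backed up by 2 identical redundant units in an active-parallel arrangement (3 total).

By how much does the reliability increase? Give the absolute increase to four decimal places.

0.3334

R_before = 0.605
R_after = 1 − (1 − 0.605)^3 = 0.9384
ΔR = 0.9384 − 0.605 = 0.3334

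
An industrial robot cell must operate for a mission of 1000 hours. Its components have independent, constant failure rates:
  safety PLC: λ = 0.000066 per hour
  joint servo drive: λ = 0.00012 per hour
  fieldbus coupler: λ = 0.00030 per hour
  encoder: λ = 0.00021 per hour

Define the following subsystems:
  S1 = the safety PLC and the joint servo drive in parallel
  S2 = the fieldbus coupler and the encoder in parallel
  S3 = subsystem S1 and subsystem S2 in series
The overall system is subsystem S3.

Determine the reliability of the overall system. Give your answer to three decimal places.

R(safety PLC) = exp(−0.000066 × 1000) = 0.93613
R(joint servo drive) = exp(−0.00012 × 1000) = 0.88692
R(fieldbus coupler) = exp(−0.00030 × 1000) = 0.74082
R(encoder) = exp(−0.00021 × 1000) = 0.81058
Parallel (safety PLC and joint servo drive): 1 − (1 − 0.93613)(1 − 0.88692) = 0.99278
Parallel (fieldbus coupler and encoder): 1 − (1 − 0.74082)(1 − 0.81058) = 0.95091
Series ([0.99278] and [0.95091]): 0.99278 × 0.95091 = 0.944

0.944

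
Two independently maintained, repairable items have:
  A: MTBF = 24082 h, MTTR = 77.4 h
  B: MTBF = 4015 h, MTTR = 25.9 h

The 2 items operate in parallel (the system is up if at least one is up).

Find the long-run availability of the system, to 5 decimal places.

0.99998

A(A) = MTBF/(MTBF+MTTR) = 24082/(24082+77.4) = 0.996796
A(B) = MTBF/(MTBF+MTTR) = 4015/(4015+25.9) = 0.993591
Parallel availability: 1 − (1 − 0.996796)(1 − 0.993591) = 0.99998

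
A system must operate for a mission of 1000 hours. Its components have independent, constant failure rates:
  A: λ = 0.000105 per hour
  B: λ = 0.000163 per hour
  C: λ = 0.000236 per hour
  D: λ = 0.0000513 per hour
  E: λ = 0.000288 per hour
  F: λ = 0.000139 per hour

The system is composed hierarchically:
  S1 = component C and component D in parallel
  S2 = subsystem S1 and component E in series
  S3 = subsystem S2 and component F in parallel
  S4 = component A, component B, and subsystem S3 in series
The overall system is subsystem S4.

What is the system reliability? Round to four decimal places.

R(A) = exp(−0.000105 × 1000) = 0.900325
R(B) = exp(−0.000163 × 1000) = 0.849591
R(C) = exp(−0.000236 × 1000) = 0.789781
R(D) = exp(−0.0000513 × 1000) = 0.949994
R(E) = exp(−0.000288 × 1000) = 0.749762
R(F) = exp(−0.000139 × 1000) = 0.870228
Parallel (C and D): 1 − (1 − 0.789781)(1 − 0.949994) = 0.989488
Series ([0.989488] and E): 0.989488 × 0.749762 = 0.741881
Parallel ([0.741881] and F): 1 − (1 − 0.741881)(1 − 0.870228) = 0.966503
Series (A, B, and [0.966503]): 0.900325 × 0.849591 × 0.966503 = 0.7393

0.7393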